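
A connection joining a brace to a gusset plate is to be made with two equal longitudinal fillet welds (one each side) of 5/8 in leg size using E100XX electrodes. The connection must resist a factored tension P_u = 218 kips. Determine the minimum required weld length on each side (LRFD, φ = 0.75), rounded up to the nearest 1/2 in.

E100XX → F_EXX = 100 ksi.
Throat t_e = 0.707 × 0.625 = 0.4419 in.
φr_n = 0.75 × 0.6 × 100 × 0.4419 = 19.88 kips/in.
L_req = P_u / φr_n = 218 / 19.88 = 10.96 in total.
Per side: 10.96 / 2 = 5.482 in.
Round up → use L = 5.5 in on each side.

L = 5.5 in on each side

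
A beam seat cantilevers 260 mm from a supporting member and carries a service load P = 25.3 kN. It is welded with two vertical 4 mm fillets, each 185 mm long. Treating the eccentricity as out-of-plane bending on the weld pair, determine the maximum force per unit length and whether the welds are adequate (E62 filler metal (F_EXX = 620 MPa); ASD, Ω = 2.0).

L_w = 2 × 185 = 370 mm; section modulus (unit throat) S = 2 × L²/6 = 11410 mm².
Direct shear f_v = P/L_w = 25.3×10³/370 = 68.38 N/mm.
Moment M = P × e = 25.3×10³ × 260 = 6578000 N·mm; bending f_b = M/S = 576.6 N/mm.
f_max = √(f_v² + f_b²) = √(68.38² + 576.6²) = 580.6 N/mm.
r_n/Ω = (1/2.0) × 0.6 × 620 × (0.707 × 4) = 526 N/mm → NOT adequate.

f_max ≈ 581 N/mm; NOT adequate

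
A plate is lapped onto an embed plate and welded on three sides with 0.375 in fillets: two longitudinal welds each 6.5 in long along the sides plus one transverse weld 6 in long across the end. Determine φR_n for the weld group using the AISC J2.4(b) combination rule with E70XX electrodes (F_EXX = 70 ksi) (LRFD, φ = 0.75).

t_e = 0.707 × 0.375 = 0.2651 in.
R_nwl = 0.6 × 70 × 0.2651 × 13 = 144.8 kip (longitudinal, 2 welds).
R_nwt = 0.6 × 70 × 0.2651 × 6 = 66.81 kip (transverse, base value).
(i) R_nwl + R_nwt = 211.6 kip; (ii) 0.85 R_nwl + 1.5 R_nwt = 223.3 kip.
R_n = max = 223.3 kip [governs: (ii)]; φR_n = 167.4 kip.

φR_n ≈ 167 kip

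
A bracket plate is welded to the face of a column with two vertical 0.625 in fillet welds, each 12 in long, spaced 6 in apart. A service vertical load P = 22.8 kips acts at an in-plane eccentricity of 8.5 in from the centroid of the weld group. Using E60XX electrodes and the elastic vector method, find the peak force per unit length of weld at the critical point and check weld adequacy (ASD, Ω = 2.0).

f_max ≈ 3.12 kip/in; adequate

E60XX → F_EXX = 60 ksi.
Total weld length L_w = 24 in. Treat welds as unit-width lines.
Polar moment about centroid: J = 2[d³/12 + d(b/2)²] = 2[12³/12 + 12×3²] = 504 in³.
Direct shear f_v = P/L_w = 22.8 / 24 = 0.95 kip/in (vertical).
Torsion M = P·e = 22.8 × 8.5 = 193.8 kip·in.
Critical point at (x, y) = (3, 6) from centroid. f_tx = M·y/J = 2.307 kip/in; f_ty = M·x/J = 1.154 kip/in.
Resultant f_max = √[f_tx² + (f_v + f_ty)²] = √[2.307² + (0.95 + 1.154)²] = 3.122 kip/in.
Capacity per unit length: r_n/Ω = (1/2.0) × 0.6 × 60 × (0.707 × 0.625) = 7.954 kip/in.
3.122 ≤ 7.954 → adequate.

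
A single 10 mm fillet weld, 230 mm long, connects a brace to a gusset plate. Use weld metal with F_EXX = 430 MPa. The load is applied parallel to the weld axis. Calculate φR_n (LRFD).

φR_n ≈ 315 kN

Effective throat t_e = 0.707 × 10 = 7.07 mm.
Total length L = 230 mm; A_we = 7.07 × 230 = 1626 mm².
F_nw = 0.6 F_EXX = 0.6 × 430 = 258 MPa.
φR_n = 0.75 × 258 × 1626 × 10⁻³ = 314.7 kN.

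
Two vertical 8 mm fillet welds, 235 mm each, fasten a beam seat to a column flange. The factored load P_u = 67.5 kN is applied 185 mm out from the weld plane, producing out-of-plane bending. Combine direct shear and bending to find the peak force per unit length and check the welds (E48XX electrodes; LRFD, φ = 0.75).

f_max ≈ 693 N/mm; adequate

E48XX → F_EXX = 480 MPa.
L_w = 2 × 235 = 470 mm; section modulus (unit throat) S = 2 × L²/6 = 18410 mm².
Direct shear f_v = P/L_w = 67.5×10³/470 = 143.6 N/mm.
Moment M = P × e = 67.5×10³ × 185 = 12488000 N·mm; bending f_b = M/S = 678.4 N/mm.
f_max = √(f_v² + f_b²) = √(143.6² + 678.4²) = 693.4 N/mm.
φr_n = 0.75 × 0.6 × 480 × (0.707 × 8) = 1222 N/mm → adequate.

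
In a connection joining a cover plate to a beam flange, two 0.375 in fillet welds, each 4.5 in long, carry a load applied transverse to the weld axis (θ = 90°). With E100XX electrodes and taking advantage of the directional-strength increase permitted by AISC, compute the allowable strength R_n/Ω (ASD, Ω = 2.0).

E100XX → F_EXX = 100 ksi.
t_e = 0.707 × 0.375 = 0.2651 in; A_we = 0.2651 × 9 = 2.386 in².
Directional factor: 1.0 + 0.5 sin^1.5(90°) = 1.5.
F_nw = 0.6 × 100 × 1.5 = 90 ksi.
R_n/Ω = (90 × 2.386) / 2.0 = 107.4 kips.

R_n/Ω ≈ 107 kips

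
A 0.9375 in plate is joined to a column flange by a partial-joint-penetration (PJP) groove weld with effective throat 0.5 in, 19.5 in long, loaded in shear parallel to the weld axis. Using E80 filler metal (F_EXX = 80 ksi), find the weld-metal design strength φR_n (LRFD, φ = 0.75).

Effective throat (given) t_e = 0.5 in.
A_we = 0.5 × 19.5 = 9.75 in².
F_nw = 0.6 F_EXX = 48 ksi.
φR_n = 0.75 × 48 × 9.75 = 351 kip.

φR_n ≈ 351 kip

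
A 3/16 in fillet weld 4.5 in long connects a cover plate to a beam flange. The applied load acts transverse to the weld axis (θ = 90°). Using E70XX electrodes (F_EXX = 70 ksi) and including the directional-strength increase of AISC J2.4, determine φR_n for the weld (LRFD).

t_e = 0.707 × 0.1875 = 0.1326 in; A_we = 0.1326 × 4.5 = 0.5965 in².
Directional factor: 1.0 + 0.5 sin^1.5(90°) = 1.5.
F_nw = 0.6 × 70 × 1.5 = 63 ksi.
φR_n = 0.75 × 63 × 0.5965 = 28.19 kips.

φR_n ≈ 28.2 kips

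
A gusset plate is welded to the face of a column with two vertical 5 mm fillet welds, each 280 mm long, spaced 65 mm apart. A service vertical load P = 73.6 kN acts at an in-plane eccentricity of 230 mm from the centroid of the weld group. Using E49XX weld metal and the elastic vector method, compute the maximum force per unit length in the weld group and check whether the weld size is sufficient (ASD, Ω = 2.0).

f_max ≈ 616 N/mm; NOT adequate

E49XX → F_EXX = 490 MPa.
Total weld length L_w = 560 mm. Treat welds as unit-width lines.
Polar moment about centroid: J = 2[d³/12 + d(b/2)²] = 2[280³/12 + 280×32.5²] = 4250000 mm³.
Direct shear f_v = P/L_w = 73.6×10³ / 560 = 131.4 N/mm (vertical).
Torsion M = P·e = 73.6×10³ × 230 = 16928000 N·mm.
Critical point at (x, y) = (32.5, 140) from centroid. f_tx = M·y/J = 557.6 N/mm; f_ty = M·x/J = 129.4 N/mm.
Resultant f_max = √[f_tx² + (f_v + f_ty)²] = √[557.6² + (131.4 + 129.4)²] = 615.6 N/mm.
Capacity per unit length: r_n/Ω = (1/2.0) × 0.6 × 490 × (0.707 × 5) = 519.6 N/mm.
615.6 > 519.6 → NOT adequate.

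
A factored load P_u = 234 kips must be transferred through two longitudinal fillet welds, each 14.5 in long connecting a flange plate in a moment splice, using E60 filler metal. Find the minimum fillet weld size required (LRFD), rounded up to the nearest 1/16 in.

E60XX → F_EXX = 60 ksi.
Total weld length L = 29 in.
Required throat t_e = P_u / (φ × 0.6 F_EXX × L) = 234 / (0.75 × 0.6 × 60 × 29) = 0.2989 in.
Required leg w = t_e / 0.707 = 0.4227 in → use 7/16 in.

w = 7/16 in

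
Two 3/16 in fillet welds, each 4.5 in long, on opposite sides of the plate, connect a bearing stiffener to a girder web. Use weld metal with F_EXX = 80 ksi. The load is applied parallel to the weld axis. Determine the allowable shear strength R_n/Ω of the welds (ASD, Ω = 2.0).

Effective throat t_e = 0.707 × 0.1875 = 0.1326 in.
Total length L = 9 in; A_we = 0.1326 × 9 = 1.193 in².
F_nw = 0.6 F_EXX = 0.6 × 80 = 48 ksi.
R_n = 48 × 1.193 = 57.27 kip; R_n/Ω = 57.27/2.0 = 28.63 kip.

R_n/Ω ≈ 28.6 kip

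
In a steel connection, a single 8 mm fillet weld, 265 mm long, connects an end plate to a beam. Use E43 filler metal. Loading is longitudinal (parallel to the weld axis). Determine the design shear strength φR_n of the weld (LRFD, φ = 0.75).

φR_n ≈ 290 kN

E43XX → F_EXX = 430 MPa.
Effective throat t_e = 0.707 × 8 = 5.656 mm.
Total length L = 265 mm; A_we = 5.656 × 265 = 1499 mm².
F_nw = 0.6 F_EXX = 0.6 × 430 = 258 MPa.
φR_n = 0.75 × 258 × 1499 × 10⁻³ = 290 kN.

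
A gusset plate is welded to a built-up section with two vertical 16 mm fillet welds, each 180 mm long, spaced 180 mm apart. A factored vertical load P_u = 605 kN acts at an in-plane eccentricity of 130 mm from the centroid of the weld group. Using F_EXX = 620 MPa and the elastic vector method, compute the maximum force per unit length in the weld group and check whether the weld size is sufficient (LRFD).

Total weld length L_w = 360 mm. Treat welds as unit-width lines.
Polar moment about centroid: J = 2[d³/12 + d(b/2)²] = 2[180³/12 + 180×90²] = 3888000 mm³.
Direct shear f_v = P/L_w = 605×10³ / 360 = 1681 N/mm (vertical).
Torsion M = P·e = 605×10³ × 130 = 78650000 N·mm.
Critical point at (x, y) = (90, 90) from centroid. f_tx = M·y/J = 1821 N/mm; f_ty = M·x/J = 1821 N/mm.
Resultant f_max = √[f_tx² + (f_v + f_ty)²] = √[1821² + (1681 + 1821)²] = 3946 N/mm.
Capacity per unit length: φr_n = 0.75 × 0.6 × 620 × (0.707 × 16) = 3156 N/mm.
3946 > 3156 → NOT adequate.

f_max ≈ 3950 N/mm; NOT adequate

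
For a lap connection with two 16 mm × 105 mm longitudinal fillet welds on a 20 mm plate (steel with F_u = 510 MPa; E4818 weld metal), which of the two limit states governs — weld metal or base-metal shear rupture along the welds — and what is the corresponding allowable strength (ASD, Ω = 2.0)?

R_n/Ω ≈ 342 kN (weld metal governs)

E48XX → F_EXX = 480 MPa.
t_e = 0.707 × 16 = 11.31 mm; L = 210 mm.
Weld metal: R_n/Ω = (1/2.0) × 0.6 × 480 × 11.31 × 210 × 10⁻³ = 342.1 kN.
Base metal (shear rupture): R_n/Ω = (1/2.0) × 0.6 × 510 × 20 × 210 × 10⁻³ = 642.6 kN.
Governing: weld metal.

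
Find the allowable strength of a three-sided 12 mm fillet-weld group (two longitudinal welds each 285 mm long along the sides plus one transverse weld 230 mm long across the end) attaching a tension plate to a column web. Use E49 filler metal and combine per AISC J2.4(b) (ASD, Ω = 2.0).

E49XX → F_EXX = 490 MPa.
t_e = 0.707 × 12 = 8.484 mm.
R_nwl = 0.6 × 490 × 8.484 × 570 × 10⁻³ = 1422 kN (longitudinal, 2 welds).
R_nwt = 0.6 × 490 × 8.484 × 230 × 10⁻³ = 573.7 kN (transverse, base value).
(i) R_nwl + R_nwt = 1995 kN; (ii) 0.85 R_nwl + 1.5 R_nwt = 2069 kN.
R_n = max = 2069 kN [governs: (ii)]; R_n/Ω = 1035 kN.

R_n/Ω ≈ 1030 kN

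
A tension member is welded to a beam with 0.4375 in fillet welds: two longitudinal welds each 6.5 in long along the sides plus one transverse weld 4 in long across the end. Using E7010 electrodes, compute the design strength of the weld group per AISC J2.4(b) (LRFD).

E70XX → F_EXX = 70 ksi.
t_e = 0.707 × 0.4375 = 0.3093 in.
R_nwl = 0.6 × 70 × 0.3093 × 13 = 168.9 kips (longitudinal, 2 welds).
R_nwt = 0.6 × 70 × 0.3093 × 4 = 51.96 kips (transverse, base value).
(i) R_nwl + R_nwt = 220.8 kips; (ii) 0.85 R_nwl + 1.5 R_nwt = 221.5 kips.
R_n = max = 221.5 kips [governs: (ii)]; φR_n = 166.1 kips.

φR_n ≈ 166 kips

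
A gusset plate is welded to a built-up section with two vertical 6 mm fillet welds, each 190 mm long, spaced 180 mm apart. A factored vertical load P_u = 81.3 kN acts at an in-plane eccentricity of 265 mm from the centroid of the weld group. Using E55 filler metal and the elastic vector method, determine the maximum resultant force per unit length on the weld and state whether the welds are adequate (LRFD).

f_max ≈ 830 N/mm; adequate

E55XX → F_EXX = 550 MPa.
Total weld length L_w = 380 mm. Treat welds as unit-width lines.
Polar moment about centroid: J = 2[d³/12 + d(b/2)²] = 2[190³/12 + 190×90²] = 4221000 mm³.
Direct shear f_v = P/L_w = 81.3×10³ / 380 = 213.9 N/mm (vertical).
Torsion M = P·e = 81.3×10³ × 265 = 21544000 N·mm.
Critical point at (x, y) = (90, 95) from centroid. f_tx = M·y/J = 484.9 N/mm; f_ty = M·x/J = 459.4 N/mm.
Resultant f_max = √[f_tx² + (f_v + f_ty)²] = √[484.9² + (213.9 + 459.4)²] = 829.7 N/mm.
Capacity per unit length: φr_n = 0.75 × 0.6 × 550 × (0.707 × 6) = 1050 N/mm.
829.7 ≤ 1050 → adequate.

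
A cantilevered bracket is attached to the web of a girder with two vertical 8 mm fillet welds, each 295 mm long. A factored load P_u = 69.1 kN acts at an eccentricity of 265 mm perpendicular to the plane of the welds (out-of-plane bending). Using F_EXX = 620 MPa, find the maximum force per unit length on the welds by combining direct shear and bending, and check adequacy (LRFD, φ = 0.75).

L_w = 2 × 295 = 590 mm; section modulus (unit throat) S = 2 × L²/6 = 29010 mm².
Direct shear f_v = P/L_w = 69.1×10³/590 = 117.1 N/mm.
Moment M = P × e = 69.1×10³ × 265 = 18312000 N·mm; bending f_b = M/S = 631.2 N/mm.
f_max = √(f_v² + f_b²) = √(117.1² + 631.2²) = 642 N/mm.
φr_n = 0.75 × 0.6 × 620 × (0.707 × 8) = 1578 N/mm → adequate.

f_max ≈ 642 N/mm; adequate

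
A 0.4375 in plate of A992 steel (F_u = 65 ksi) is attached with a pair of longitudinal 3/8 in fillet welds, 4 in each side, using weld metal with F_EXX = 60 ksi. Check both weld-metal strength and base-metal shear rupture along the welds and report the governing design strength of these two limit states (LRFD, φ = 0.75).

φR_n ≈ 57.3 kip (weld metal governs)

t_e = 0.707 × 0.375 = 0.2651 in; L = 8 in.
Weld metal: φR_n = 0.75 × 0.6 × 60 × 0.2651 × 8 = 57.27 kip.
Base metal (shear rupture): φR_n = 0.75 × 0.6 × 65 × 0.4375 × 8 = 102.4 kip.
Governing: weld metal.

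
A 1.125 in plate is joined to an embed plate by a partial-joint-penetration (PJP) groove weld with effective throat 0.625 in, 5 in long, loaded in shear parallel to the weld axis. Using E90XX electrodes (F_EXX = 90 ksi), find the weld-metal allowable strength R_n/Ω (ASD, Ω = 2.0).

R_n/Ω ≈ 84.4 kips

Effective throat (given) t_e = 0.625 in.
A_we = 0.625 × 5 = 3.125 in².
F_nw = 0.6 F_EXX = 54 ksi.
R_n/Ω = (54 × 3.125) / 2.0 = 84.38 kips.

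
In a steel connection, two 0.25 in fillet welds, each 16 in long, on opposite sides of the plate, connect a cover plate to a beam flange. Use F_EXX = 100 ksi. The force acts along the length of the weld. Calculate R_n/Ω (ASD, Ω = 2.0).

Effective throat t_e = 0.707 × 0.25 = 0.1767 in.
Total length L = 32 in; A_we = 0.1767 × 32 = 5.656 in².
F_nw = 0.6 F_EXX = 0.6 × 100 = 60 ksi.
R_n = 60 × 5.656 = 339.4 kip; R_n/Ω = 339.4/2.0 = 169.7 kip.

R_n/Ω ≈ 170 kip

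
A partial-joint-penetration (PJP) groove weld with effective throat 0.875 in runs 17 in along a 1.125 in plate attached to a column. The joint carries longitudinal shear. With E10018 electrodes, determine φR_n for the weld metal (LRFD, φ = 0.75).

φR_n ≈ 669 kip

E100XX → F_EXX = 100 ksi.
Effective throat (given) t_e = 0.875 in.
A_we = 0.875 × 17 = 14.88 in².
F_nw = 0.6 F_EXX = 60 ksi.
φR_n = 0.75 × 60 × 14.88 = 669.4 kip.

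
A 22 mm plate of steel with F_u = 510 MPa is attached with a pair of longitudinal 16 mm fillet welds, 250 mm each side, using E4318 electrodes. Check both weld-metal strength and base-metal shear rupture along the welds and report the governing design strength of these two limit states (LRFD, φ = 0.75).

φR_n ≈ 1090 kN (weld metal governs)

E43XX → F_EXX = 430 MPa.
t_e = 0.707 × 16 = 11.31 mm; L = 500 mm.
Weld metal: φR_n = 0.75 × 0.6 × 430 × 11.31 × 500 × 10⁻³ = 1094 kN.
Base metal (shear rupture): φR_n = 0.75 × 0.6 × 510 × 22 × 500 × 10⁻³ = 2524 kN.
Governing: weld metal.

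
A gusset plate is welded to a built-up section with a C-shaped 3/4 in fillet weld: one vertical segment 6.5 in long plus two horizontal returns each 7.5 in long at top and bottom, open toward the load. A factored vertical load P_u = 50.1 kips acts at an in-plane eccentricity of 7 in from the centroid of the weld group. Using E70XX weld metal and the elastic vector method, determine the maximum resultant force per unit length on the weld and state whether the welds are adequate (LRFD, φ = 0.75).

f_max ≈ 8.56 kip/in; adequate

E70XX → F_EXX = 70 ksi.
Total weld length L_w = 21.5 in. Treat welds as unit-width lines.
Centroid: x̄ = 2×7.5×3.75 / 21.5 = 2.616 in from the vertical weld.
Polar moment about centroid: J = I_x + I_y = [6.5³/12 + 2×7.5×3.25²] + [6.5×2.616² + 2(7.5³/12 + 7.5×1.134²)] = 315.4 in³.
Direct shear f_v = P/L_w = 50.1 / 21.5 = 2.33 kip/in (vertical).
Torsion M = P·e = 50.1 × 7 = 350.7 kip·in.
Critical point at (x, y) = (4.884, 3.25) from centroid. f_tx = M·y/J = 3.614 kip/in; f_ty = M·x/J = 5.43 kip/in.
Resultant f_max = √[f_tx² + (f_v + f_ty)²] = √[3.614² + (2.33 + 5.43)²] = 8.561 kip/in.
Capacity per unit length: φr_n = 0.75 × 0.6 × 70 × (0.707 × 0.75) = 16.7 kip/in.
8.561 ≤ 16.7 → adequate.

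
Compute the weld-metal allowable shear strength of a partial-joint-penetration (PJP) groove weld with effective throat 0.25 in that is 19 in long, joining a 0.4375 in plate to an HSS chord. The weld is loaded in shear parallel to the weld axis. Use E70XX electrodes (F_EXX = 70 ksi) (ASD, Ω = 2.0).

Effective throat (given) t_e = 0.25 in.
A_we = 0.25 × 19 = 4.75 in².
F_nw = 0.6 F_EXX = 42 ksi.
R_n/Ω = (42 × 4.75) / 2.0 = 99.75 kip.

R_n/Ω ≈ 99.8 kip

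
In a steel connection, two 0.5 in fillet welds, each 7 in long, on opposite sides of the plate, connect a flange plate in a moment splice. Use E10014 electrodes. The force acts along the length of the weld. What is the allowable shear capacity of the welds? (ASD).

E100XX → F_EXX = 100 ksi.
Effective throat t_e = 0.707 × 0.5 = 0.3535 in.
Total length L = 14 in; A_we = 0.3535 × 14 = 4.949 in².
F_nw = 0.6 F_EXX = 0.6 × 100 = 60 ksi.
R_n = 60 × 4.949 = 296.9 kips; R_n/Ω = 296.9/2.0 = 148.5 kips.

R_n/Ω ≈ 148 kips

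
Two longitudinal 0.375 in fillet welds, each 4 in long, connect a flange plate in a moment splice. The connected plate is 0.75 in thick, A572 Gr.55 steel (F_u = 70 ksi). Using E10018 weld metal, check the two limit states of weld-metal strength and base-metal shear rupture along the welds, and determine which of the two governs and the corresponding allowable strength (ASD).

E100XX → F_EXX = 100 ksi.
t_e = 0.707 × 0.375 = 0.2651 in; L = 8 in.
Weld metal: R_n/Ω = (1/2.0) × 0.6 × 100 × 0.2651 × 8 = 63.63 kips.
Base metal (shear rupture): R_n/Ω = (1/2.0) × 0.6 × 70 × 0.75 × 8 = 126 kips.
Governing: weld metal.

R_n/Ω ≈ 63.6 kips (weld metal governs)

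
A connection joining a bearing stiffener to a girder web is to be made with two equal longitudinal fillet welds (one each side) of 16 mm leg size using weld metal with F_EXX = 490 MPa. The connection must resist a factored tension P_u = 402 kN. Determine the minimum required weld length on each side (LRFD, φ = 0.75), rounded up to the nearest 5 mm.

L = 85 mm on each side

Throat t_e = 0.707 × 16 = 11.31 mm.
φr_n = 0.75 × 0.6 × 490 × 11.31 × 10⁻³ = 2.494 kN/mm.
L_req = P_u / φr_n = 402 / 2.494 = 161.2 mm total.
Per side: 161.2 / 2 = 80.58 mm.
Round up → use L = 85 mm on each side.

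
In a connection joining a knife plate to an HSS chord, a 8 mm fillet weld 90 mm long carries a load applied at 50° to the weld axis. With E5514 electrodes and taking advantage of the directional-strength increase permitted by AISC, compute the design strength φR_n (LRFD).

φR_n ≈ 168 kN

E55XX → F_EXX = 550 MPa.
t_e = 0.707 × 8 = 5.656 mm; A_we = 5.656 × 90 = 509 mm².
Directional factor: 1.0 + 0.5 sin^1.5(50°) = 1.335.
F_nw = 0.6 × 550 × 1.335 = 440.6 MPa.
φR_n = 0.75 × 440.6 × 509 × 10⁻³ = 168.2 kN.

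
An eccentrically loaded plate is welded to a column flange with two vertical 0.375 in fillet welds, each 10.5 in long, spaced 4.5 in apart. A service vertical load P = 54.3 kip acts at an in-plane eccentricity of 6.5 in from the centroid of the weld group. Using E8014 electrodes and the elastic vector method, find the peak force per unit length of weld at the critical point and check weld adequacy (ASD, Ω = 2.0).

E80XX → F_EXX = 80 ksi.
Total weld length L_w = 21 in. Treat welds as unit-width lines.
Polar moment about centroid: J = 2[d³/12 + d(b/2)²] = 2[10.5³/12 + 10.5×2.25²] = 299.2 in³.
Direct shear f_v = P/L_w = 54.3 / 21 = 2.586 kip/in (vertical).
Torsion M = P·e = 54.3 × 6.5 = 352.95 kip·in.
Critical point at (x, y) = (2.25, 5.25) from centroid. f_tx = M·y/J = 6.192 kip/in; f_ty = M·x/J = 2.654 kip/in.
Resultant f_max = √[f_tx² + (f_v + f_ty)²] = √[6.192² + (2.586 + 2.654)²] = 8.111 kip/in.
Capacity per unit length: r_n/Ω = (1/2.0) × 0.6 × 80 × (0.707 × 0.375) = 6.363 kip/in.
8.111 > 6.363 → NOT adequate.

f_max ≈ 8.11 kip/in; NOT adequate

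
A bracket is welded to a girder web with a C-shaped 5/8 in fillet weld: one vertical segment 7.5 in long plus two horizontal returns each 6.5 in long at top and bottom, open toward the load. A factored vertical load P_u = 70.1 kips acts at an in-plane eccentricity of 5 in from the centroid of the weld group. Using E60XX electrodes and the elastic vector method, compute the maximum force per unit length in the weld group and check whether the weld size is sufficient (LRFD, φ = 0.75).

E60XX → F_EXX = 60 ksi.
Total weld length L_w = 20.5 in. Treat welds as unit-width lines.
Centroid: x̄ = 2×6.5×3.25 / 20.5 = 2.061 in from the vertical weld.
Polar moment about centroid: J = I_x + I_y = [7.5³/12 + 2×6.5×3.75²] + [7.5×2.061² + 2(6.5³/12 + 6.5×1.189²)] = 314 in³.
Direct shear f_v = P/L_w = 70.1 / 20.5 = 3.42 kip/in (vertical).
Torsion M = P·e = 70.1 × 5 = 350.5 kip·in.
Critical point at (x, y) = (4.439, 3.75) from centroid. f_tx = M·y/J = 4.186 kip/in; f_ty = M·x/J = 4.955 kip/in.
Resultant f_max = √[f_tx² + (f_v + f_ty)²] = √[4.186² + (3.42 + 4.955)²] = 9.363 kip/in.
Capacity per unit length: φr_n = 0.75 × 0.6 × 60 × (0.707 × 0.625) = 11.93 kip/in.
9.363 ≤ 11.93 → adequate.

f_max ≈ 9.36 kip/in; adequate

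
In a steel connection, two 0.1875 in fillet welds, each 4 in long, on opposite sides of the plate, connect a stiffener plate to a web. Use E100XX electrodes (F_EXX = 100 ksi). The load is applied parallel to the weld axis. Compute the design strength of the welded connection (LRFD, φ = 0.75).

Effective throat t_e = 0.707 × 0.1875 = 0.1326 in.
Total length L = 8 in; A_we = 0.1326 × 8 = 1.06 in².
F_nw = 0.6 F_EXX = 0.6 × 100 = 60 ksi.
φR_n = 0.75 × 60 × 1.06 = 47.72 kip.

φR_n ≈ 47.7 kip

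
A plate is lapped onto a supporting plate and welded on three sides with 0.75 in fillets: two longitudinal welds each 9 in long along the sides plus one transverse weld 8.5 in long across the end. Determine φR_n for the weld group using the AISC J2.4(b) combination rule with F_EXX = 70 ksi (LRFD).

φR_n ≈ 469 kips

t_e = 0.707 × 0.75 = 0.5302 in.
R_nwl = 0.6 × 70 × 0.5302 × 18 = 400.9 kips (longitudinal, 2 welds).
R_nwt = 0.6 × 70 × 0.5302 × 8.5 = 189.3 kips (transverse, base value).
(i) R_nwl + R_nwt = 590.2 kips; (ii) 0.85 R_nwl + 1.5 R_nwt = 624.7 kips.
R_n = max = 624.7 kips [governs: (ii)]; φR_n = 468.5 kips.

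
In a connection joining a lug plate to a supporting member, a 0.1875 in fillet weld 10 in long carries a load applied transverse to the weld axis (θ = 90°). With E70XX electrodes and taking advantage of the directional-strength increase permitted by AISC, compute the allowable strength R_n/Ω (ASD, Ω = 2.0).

E70XX → F_EXX = 70 ksi.
t_e = 0.707 × 0.1875 = 0.1326 in; A_we = 0.1326 × 10 = 1.326 in².
Directional factor: 1.0 + 0.5 sin^1.5(90°) = 1.5.
F_nw = 0.6 × 70 × 1.5 = 63 ksi.
R_n/Ω = (63 × 1.326) / 2.0 = 41.76 kips.

R_n/Ω ≈ 41.8 kips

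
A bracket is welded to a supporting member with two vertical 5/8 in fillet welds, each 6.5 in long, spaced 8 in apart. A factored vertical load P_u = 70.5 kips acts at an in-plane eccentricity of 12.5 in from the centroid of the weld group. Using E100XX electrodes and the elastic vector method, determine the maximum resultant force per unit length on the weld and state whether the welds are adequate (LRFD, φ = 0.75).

f_max ≈ 22.4 kip/in; NOT adequate

E100XX → F_EXX = 100 ksi.
Total weld length L_w = 13 in. Treat welds as unit-width lines.
Polar moment about centroid: J = 2[d³/12 + d(b/2)²] = 2[6.5³/12 + 6.5×4²] = 253.8 in³.
Direct shear f_v = P/L_w = 70.5 / 13 = 5.423 kip/in (vertical).
Torsion M = P·e = 70.5 × 12.5 = 881.25 kip·in.
Critical point at (x, y) = (4, 3.25) from centroid. f_tx = M·y/J = 11.29 kip/in; f_ty = M·x/J = 13.89 kip/in.
Resultant f_max = √[f_tx² + (f_v + f_ty)²] = √[11.29² + (5.423 + 13.89)²] = 22.37 kip/in.
Capacity per unit length: φr_n = 0.75 × 0.6 × 100 × (0.707 × 0.625) = 19.88 kip/in.
22.37 > 19.88 → NOT adequate.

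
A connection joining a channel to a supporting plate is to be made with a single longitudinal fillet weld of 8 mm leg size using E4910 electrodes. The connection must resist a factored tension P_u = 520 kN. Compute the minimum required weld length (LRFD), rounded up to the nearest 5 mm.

E49XX → F_EXX = 490 MPa.
Throat t_e = 0.707 × 8 = 5.656 mm.
φr_n = 0.75 × 0.6 × 490 × 5.656 × 10⁻³ = 1.247 kN/mm.
L_req = P_u / φr_n = 520 / 1.247 = 417 mm total.
Round up → use L = 420 mm.

L = 420 mm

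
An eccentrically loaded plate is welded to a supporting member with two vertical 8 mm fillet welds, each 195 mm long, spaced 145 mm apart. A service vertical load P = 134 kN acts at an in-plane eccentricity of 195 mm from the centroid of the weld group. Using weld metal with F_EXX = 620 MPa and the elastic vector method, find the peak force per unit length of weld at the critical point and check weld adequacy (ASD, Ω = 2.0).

Total weld length L_w = 390 mm. Treat welds as unit-width lines.
Polar moment about centroid: J = 2[d³/12 + d(b/2)²] = 2[195³/12 + 195×72.5²] = 3286000 mm³.
Direct shear f_v = P/L_w = 134×10³ / 390 = 343.6 N/mm (vertical).
Torsion M = P·e = 134×10³ × 195 = 26130000 N·mm.
Critical point at (x, y) = (72.5, 97.5) from centroid. f_tx = M·y/J = 775.4 N/mm; f_ty = M·x/J = 576.6 N/mm.
Resultant f_max = √[f_tx² + (f_v + f_ty)²] = √[775.4² + (343.6 + 576.6)²] = 1203 N/mm.
Capacity per unit length: r_n/Ω = (1/2.0) × 0.6 × 620 × (0.707 × 8) = 1052 N/mm.
1203 > 1052 → NOT adequate.

f_max ≈ 1200 N/mm; NOT adequate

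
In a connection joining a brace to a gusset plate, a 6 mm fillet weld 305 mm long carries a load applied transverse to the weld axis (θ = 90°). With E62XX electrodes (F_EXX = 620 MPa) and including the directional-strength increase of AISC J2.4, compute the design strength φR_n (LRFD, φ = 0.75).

φR_n ≈ 541 kN

t_e = 0.707 × 6 = 4.242 mm; A_we = 4.242 × 305 = 1294 mm².
Directional factor: 1.0 + 0.5 sin^1.5(90°) = 1.5.
F_nw = 0.6 × 620 × 1.5 = 558 MPa.
φR_n = 0.75 × 558 × 1294 × 10⁻³ = 541.5 kN.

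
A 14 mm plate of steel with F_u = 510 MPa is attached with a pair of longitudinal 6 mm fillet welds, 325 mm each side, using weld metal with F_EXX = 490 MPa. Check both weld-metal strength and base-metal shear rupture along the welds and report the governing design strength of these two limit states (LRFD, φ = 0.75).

t_e = 0.707 × 6 = 4.242 mm; L = 650 mm.
Weld metal: φR_n = 0.75 × 0.6 × 490 × 4.242 × 650 × 10⁻³ = 608 kN.
Base metal (shear rupture): φR_n = 0.75 × 0.6 × 510 × 14 × 650 × 10⁻³ = 2088 kN.
Governing: weld metal.

φR_n ≈ 608 kN (weld metal governs)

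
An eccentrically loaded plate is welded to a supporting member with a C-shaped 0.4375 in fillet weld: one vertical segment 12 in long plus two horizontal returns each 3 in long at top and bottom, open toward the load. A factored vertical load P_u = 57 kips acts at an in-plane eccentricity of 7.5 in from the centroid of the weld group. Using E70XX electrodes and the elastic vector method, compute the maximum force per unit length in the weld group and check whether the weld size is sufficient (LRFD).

f_max ≈ 9.14 kip/in; adequate

E70XX → F_EXX = 70 ksi.
Total weld length L_w = 18 in. Treat welds as unit-width lines.
Centroid: x̄ = 2×3×1.5 / 18 = 0.5 in from the vertical weld.
Polar moment about centroid: J = I_x + I_y = [12³/12 + 2×3×6²] + [12×0.5² + 2(3³/12 + 3×1²)] = 373.5 in³.
Direct shear f_v = P/L_w = 57 / 18 = 3.167 kip/in (vertical).
Torsion M = P·e = 57 × 7.5 = 427.5 kip·in.
Critical point at (x, y) = (2.5, 6) from centroid. f_tx = M·y/J = 6.867 kip/in; f_ty = M·x/J = 2.861 kip/in.
Resultant f_max = √[f_tx² + (f_v + f_ty)²] = √[6.867² + (3.167 + 2.861)²] = 9.138 kip/in.
Capacity per unit length: φr_n = 0.75 × 0.6 × 70 × (0.707 × 0.4375) = 9.743 kip/in.
9.138 ≤ 9.743 → adequate.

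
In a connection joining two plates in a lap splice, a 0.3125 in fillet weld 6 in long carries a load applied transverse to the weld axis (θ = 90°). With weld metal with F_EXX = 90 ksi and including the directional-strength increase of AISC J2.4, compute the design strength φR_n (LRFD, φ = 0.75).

φR_n ≈ 80.5 kips

t_e = 0.707 × 0.3125 = 0.2209 in; A_we = 0.2209 × 6 = 1.326 in².
Directional factor: 1.0 + 0.5 sin^1.5(90°) = 1.5.
F_nw = 0.6 × 90 × 1.5 = 81 ksi.
φR_n = 0.75 × 81 × 1.326 = 80.53 kips.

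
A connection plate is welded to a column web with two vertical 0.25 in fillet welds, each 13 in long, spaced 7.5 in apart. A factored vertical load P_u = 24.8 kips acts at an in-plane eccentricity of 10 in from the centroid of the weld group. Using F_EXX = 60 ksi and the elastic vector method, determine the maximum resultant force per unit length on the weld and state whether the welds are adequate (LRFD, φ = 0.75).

f_max ≈ 3.13 kip/in; adequate

Total weld length L_w = 26 in. Treat welds as unit-width lines.
Polar moment about centroid: J = 2[d³/12 + d(b/2)²] = 2[13³/12 + 13×3.75²] = 731.8 in³.
Direct shear f_v = P/L_w = 24.8 / 26 = 0.9538 kip/in (vertical).
Torsion M = P·e = 24.8 × 10 = 248 kip·in.
Critical point at (x, y) = (3.75, 6.5) from centroid. f_tx = M·y/J = 2.203 kip/in; f_ty = M·x/J = 1.271 kip/in.
Resultant f_max = √[f_tx² + (f_v + f_ty)²] = √[2.203² + (0.9538 + 1.271)²] = 3.131 kip/in.
Capacity per unit length: φr_n = 0.75 × 0.6 × 60 × (0.707 × 0.25) = 4.772 kip/in.
3.131 ≤ 4.772 → adequate.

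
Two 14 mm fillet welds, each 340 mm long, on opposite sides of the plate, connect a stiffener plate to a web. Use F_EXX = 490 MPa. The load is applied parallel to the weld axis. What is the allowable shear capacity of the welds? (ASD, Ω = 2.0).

Effective throat t_e = 0.707 × 14 = 9.898 mm.
Total length L = 680 mm; A_we = 9.898 × 680 = 6731 mm².
F_nw = 0.6 F_EXX = 0.6 × 490 = 294 MPa.
R_n = 294 × 6731 × 10⁻³ = 1979 kN; R_n/Ω = 1979/2.0 = 989.4 kN.

R_n/Ω ≈ 989 kN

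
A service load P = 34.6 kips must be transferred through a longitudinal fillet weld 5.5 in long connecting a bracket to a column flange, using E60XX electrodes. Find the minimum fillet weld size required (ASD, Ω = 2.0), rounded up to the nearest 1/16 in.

w = 1/2 in

E60XX → F_EXX = 60 ksi.
Total weld length L = 5.5 in.
Required throat t_e = P × Ω / (0.6 F_EXX × L) = 34.6 × 2.0 / (0.6 × 60 × 5.5) = 0.3495 in.
Required leg w = t_e / 0.707 = 0.4943 in → use 1/2 in.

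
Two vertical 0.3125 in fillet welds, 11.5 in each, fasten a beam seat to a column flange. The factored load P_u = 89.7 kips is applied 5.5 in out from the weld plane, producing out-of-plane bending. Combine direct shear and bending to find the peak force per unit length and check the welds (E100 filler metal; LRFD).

f_max ≈ 11.9 kip/in; NOT adequate

E100XX → F_EXX = 100 ksi.
L_w = 2 × 11.5 = 23 in; section modulus (unit throat) S = 2 × L²/6 = 44.08 in².
Direct shear f_v = P/L_w = 89.7/23 = 3.9 kip/in.
Moment M = P × e = 89.7 × 5.5 = 493.35 kip·in; bending f_b = M/S = 11.19 kip/in.
f_max = √(f_v² + f_b²) = √(3.9² + 11.19²) = 11.85 kip/in.
φr_n = 0.75 × 0.6 × 100 × (0.707 × 0.3125) = 9.942 kip/in → NOT adequate.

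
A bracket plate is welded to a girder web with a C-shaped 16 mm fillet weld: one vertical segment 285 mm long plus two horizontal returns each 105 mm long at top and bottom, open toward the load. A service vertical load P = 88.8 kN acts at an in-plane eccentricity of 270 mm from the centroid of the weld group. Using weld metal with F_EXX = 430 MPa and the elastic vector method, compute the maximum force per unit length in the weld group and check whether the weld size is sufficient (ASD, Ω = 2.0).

Total weld length L_w = 495 mm. Treat welds as unit-width lines.
Centroid: x̄ = 2×105×52.5 / 495 = 22.27 mm from the vertical weld.
Polar moment about centroid: J = I_x + I_y = [285³/12 + 2×105×142.5²] + [285×22.27² + 2(105³/12 + 105×30.23²)] = 6720000 mm³.
Direct shear f_v = P/L_w = 88.8×10³ / 495 = 179.4 N/mm (vertical).
Torsion M = P·e = 88.8×10³ × 270 = 23976000 N·mm.
Critical point at (x, y) = (82.73, 142.5) from centroid. f_tx = M·y/J = 508.4 N/mm; f_ty = M·x/J = 295.2 N/mm.
Resultant f_max = √[f_tx² + (f_v + f_ty)²] = √[508.4² + (179.4 + 295.2)²] = 695.5 N/mm.
Capacity per unit length: r_n/Ω = (1/2.0) × 0.6 × 430 × (0.707 × 16) = 1459 N/mm.
695.5 ≤ 1459 → adequate.

f_max ≈ 696 N/mm; adequate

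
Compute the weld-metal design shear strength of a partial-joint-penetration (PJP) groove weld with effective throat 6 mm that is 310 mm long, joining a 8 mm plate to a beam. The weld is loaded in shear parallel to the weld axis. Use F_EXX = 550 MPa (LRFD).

φR_n ≈ 460 kN

Effective throat (given) t_e = 6 mm.
A_we = 6 × 310 = 1860 mm².
F_nw = 0.6 F_EXX = 330 MPa.
φR_n = 0.75 × 330 × 1860 × 10⁻³ = 460.4 kN.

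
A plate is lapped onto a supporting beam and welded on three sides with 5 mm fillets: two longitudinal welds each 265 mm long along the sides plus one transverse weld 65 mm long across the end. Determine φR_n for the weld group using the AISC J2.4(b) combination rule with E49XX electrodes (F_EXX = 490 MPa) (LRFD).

t_e = 0.707 × 5 = 3.535 mm.
R_nwl = 0.6 × 490 × 3.535 × 530 × 10⁻³ = 550.8 kN (longitudinal, 2 welds).
R_nwt = 0.6 × 490 × 3.535 × 65 × 10⁻³ = 67.55 kN (transverse, base value).
(i) R_nwl + R_nwt = 618.4 kN; (ii) 0.85 R_nwl + 1.5 R_nwt = 569.5 kN.
R_n = max = 618.4 kN [governs: (i)]; φR_n = 463.8 kN.

φR_n ≈ 464 kN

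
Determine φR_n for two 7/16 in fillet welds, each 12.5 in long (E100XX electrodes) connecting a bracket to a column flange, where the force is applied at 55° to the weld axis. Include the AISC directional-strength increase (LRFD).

E100XX → F_EXX = 100 ksi.
t_e = 0.707 × 0.4375 = 0.3093 in; A_we = 0.3093 × 25 = 7.733 in².
Directional factor: 1.0 + 0.5 sin^1.5(55°) = 1.371.
F_nw = 0.6 × 100 × 1.371 = 82.24 ksi.
φR_n = 0.75 × 82.24 × 7.733 = 477 kips.

φR_n ≈ 477 kips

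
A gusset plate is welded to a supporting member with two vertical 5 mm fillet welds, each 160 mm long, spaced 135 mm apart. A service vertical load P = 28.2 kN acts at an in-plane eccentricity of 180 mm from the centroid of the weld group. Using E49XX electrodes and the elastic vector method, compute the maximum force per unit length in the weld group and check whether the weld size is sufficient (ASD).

f_max ≈ 312 N/mm; adequate

E49XX → F_EXX = 490 MPa.
Total weld length L_w = 320 mm. Treat welds as unit-width lines.
Polar moment about centroid: J = 2[d³/12 + d(b/2)²] = 2[160³/12 + 160×67.5²] = 2141000 mm³.
Direct shear f_v = P/L_w = 28.2×10³ / 320 = 88.12 N/mm (vertical).
Torsion M = P·e = 28.2×10³ × 180 = 5076000 N·mm.
Critical point at (x, y) = (67.5, 80) from centroid. f_tx = M·y/J = 189.7 N/mm; f_ty = M·x/J = 160.1 N/mm.
Resultant f_max = √[f_tx² + (f_v + f_ty)²] = √[189.7² + (88.12 + 160.1)²] = 312.4 N/mm.
Capacity per unit length: r_n/Ω = (1/2.0) × 0.6 × 490 × (0.707 × 5) = 519.6 N/mm.
312.4 ≤ 519.6 → adequate.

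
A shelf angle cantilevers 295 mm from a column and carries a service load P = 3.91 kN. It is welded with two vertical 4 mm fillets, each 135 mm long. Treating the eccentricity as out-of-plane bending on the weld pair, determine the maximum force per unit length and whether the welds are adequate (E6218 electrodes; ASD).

E62XX → F_EXX = 620 MPa.
L_w = 2 × 135 = 270 mm; section modulus (unit throat) S = 2 × L²/6 = 6075 mm².
Direct shear f_v = P/L_w = 3.91×10³/270 = 14.48 N/mm.
Moment M = P × e = 3.91×10³ × 295 = 1153400 N·mm; bending f_b = M/S = 189.9 N/mm.
f_max = √(f_v² + f_b²) = √(14.48² + 189.9²) = 190.4 N/mm.
r_n/Ω = (1/2.0) × 0.6 × 620 × (0.707 × 4) = 526 N/mm → adequate.

f_max ≈ 190 N/mm; adequate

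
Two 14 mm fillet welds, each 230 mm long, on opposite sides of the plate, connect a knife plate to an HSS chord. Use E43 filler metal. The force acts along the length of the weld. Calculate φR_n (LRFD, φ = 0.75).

φR_n ≈ 881 kN

E43XX → F_EXX = 430 MPa.
Effective throat t_e = 0.707 × 14 = 9.898 mm.
Total length L = 460 mm; A_we = 9.898 × 460 = 4553 mm².
F_nw = 0.6 F_EXX = 0.6 × 430 = 258 MPa.
φR_n = 0.75 × 258 × 4553 × 10⁻³ = 881 kN.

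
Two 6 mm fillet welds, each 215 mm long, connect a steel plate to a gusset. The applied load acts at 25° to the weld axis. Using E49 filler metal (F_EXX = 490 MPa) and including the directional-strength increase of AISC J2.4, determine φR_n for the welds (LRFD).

t_e = 0.707 × 6 = 4.242 mm; A_we = 4.242 × 430 = 1824 mm².
Directional factor: 1.0 + 0.5 sin^1.5(25°) = 1.137.
F_nw = 0.6 × 490 × 1.137 = 334.4 MPa.
φR_n = 0.75 × 334.4 × 1824 × 10⁻³ = 457.5 kN.

φR_n ≈ 457 kN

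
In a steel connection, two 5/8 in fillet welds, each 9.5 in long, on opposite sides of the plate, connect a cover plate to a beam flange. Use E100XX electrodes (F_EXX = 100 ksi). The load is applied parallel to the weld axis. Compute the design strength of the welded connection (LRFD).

Effective throat t_e = 0.707 × 0.625 = 0.4419 in.
Total length L = 19 in; A_we = 0.4419 × 19 = 8.396 in².
F_nw = 0.6 F_EXX = 0.6 × 100 = 60 ksi.
φR_n = 0.75 × 60 × 8.396 = 377.8 kips.

φR_n ≈ 378 kips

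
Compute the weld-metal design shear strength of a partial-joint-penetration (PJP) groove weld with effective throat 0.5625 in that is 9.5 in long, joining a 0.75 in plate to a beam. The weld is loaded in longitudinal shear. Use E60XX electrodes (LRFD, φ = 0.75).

φR_n ≈ 144 kip

E60XX → F_EXX = 60 ksi.
Effective throat (given) t_e = 0.5625 in.
A_we = 0.5625 × 9.5 = 5.344 in².
F_nw = 0.6 F_EXX = 36 ksi.
φR_n = 0.75 × 36 × 5.344 = 144.3 kip.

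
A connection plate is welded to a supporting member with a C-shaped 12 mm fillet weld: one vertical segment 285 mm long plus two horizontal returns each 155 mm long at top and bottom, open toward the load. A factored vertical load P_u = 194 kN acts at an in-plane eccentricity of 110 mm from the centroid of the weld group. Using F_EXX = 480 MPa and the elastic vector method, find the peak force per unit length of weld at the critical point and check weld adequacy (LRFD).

f_max ≈ 656 N/mm; adequate

Total weld length L_w = 595 mm. Treat welds as unit-width lines.
Centroid: x̄ = 2×155×77.5 / 595 = 40.38 mm from the vertical weld.
Polar moment about centroid: J = I_x + I_y = [285³/12 + 2×155×142.5²] + [285×40.38² + 2(155³/12 + 155×37.12²)] = 9737000 mm³.
Direct shear f_v = P/L_w = 194×10³ / 595 = 326.1 N/mm (vertical).
Torsion M = P·e = 194×10³ × 110 = 21340000 N·mm.
Critical point at (x, y) = (114.6, 142.5) from centroid. f_tx = M·y/J = 312.3 N/mm; f_ty = M·x/J = 251.2 N/mm.
Resultant f_max = √[f_tx² + (f_v + f_ty)²] = √[312.3² + (326.1 + 251.2)²] = 656.3 N/mm.
Capacity per unit length: φr_n = 0.75 × 0.6 × 480 × (0.707 × 12) = 1833 N/mm.
656.3 ≤ 1833 → adequate.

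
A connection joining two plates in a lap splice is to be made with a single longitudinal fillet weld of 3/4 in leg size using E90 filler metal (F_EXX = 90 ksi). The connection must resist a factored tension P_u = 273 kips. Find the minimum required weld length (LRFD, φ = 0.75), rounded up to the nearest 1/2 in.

Throat t_e = 0.707 × 0.75 = 0.5302 in.
φr_n = 0.75 × 0.6 × 90 × 0.5302 = 21.48 kips/in.
L_req = P_u / φr_n = 273 / 21.48 = 12.71 in total.
Round up → use L = 13 in.

L = 13 in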